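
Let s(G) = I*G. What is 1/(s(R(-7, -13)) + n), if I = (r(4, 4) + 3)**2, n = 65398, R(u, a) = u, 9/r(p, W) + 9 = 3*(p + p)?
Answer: 25/1632682 ≈ 1.5312e-5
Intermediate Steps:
r(p, W) = 9/(-9 + 6*p) (r(p, W) = 9/(-9 + 3*(p + p)) = 9/(-9 + 3*(2*p)) = 9/(-9 + 6*p))
I = 324/25 (I = (3/(-3 + 2*4) + 3)**2 = (3/(-3 + 8) + 3)**2 = (3/5 + 3)**2 = (18/5)**2 = 324/25 ≈ 12.960)
s(G) = 324*G/25
1/(s(R(-7, -13)) + n) = 1/((324/25)*(-7) + 65398) = 1/(-2268/25 + 65398) = 1/(1632682/25) = 25/1632682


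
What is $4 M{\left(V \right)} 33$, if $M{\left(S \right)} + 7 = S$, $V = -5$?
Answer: $-1584$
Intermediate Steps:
$M{\left(S \right)} = -7 + S$
$4 M{\left(V \right)} 33 = 4 \left(-7 - 5\right) 33 = 4 \left(\left(-12\right) 33\right) = 4 \left(-396\right) = -1584$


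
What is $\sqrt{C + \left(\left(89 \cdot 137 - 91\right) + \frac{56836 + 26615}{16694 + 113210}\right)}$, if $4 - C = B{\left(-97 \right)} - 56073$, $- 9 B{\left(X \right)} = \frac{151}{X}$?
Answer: $\frac{\sqrt{6089262001131830741}}{9450516} \approx 261.11$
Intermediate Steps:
$B{\left(X \right)} = - \frac{151}{9 X}$ ($B{\left(X \right)} = - \frac{151 \frac{1}{X}}{9} = - \frac{151}{9 X}$)
$C = \frac{48955070}{873}$ ($C = 4 - \left(- \frac{151}{9 \left(-97\right)} - 56073\right) = 4 - \left(\left(- \frac{151}{9}\right) \left(- \frac{1}{97}\right) - 56073\right) = 4 - \left(\frac{151}{873} - 56073\right) = 4 - - \frac{48951578}{873} = 4 + \frac{48951578}{873} = \frac{48955070}{873} \approx 56077.0$)
$\sqrt{C + \left(\left(89 \cdot 137 - 91\right) + \frac{56836 + 26615}{16694 + 113210}\right)} = \sqrt{\frac{48955070}{873} + \left(\left(89 \cdot 137 - 91\right) + \frac{56836 + 26615}{16694 + 113210}\right)} = \sqrt{\frac{48955070}{873} + \left(\left(12193 - 91\right) + \frac{83451}{129904}\right)} = \sqrt{\frac{48955070}{873} + \left(12102 + 83451 \cdot \frac{1}{129904}\right)} = \sqrt{\frac{48955070}{873} + \left(12102 + \frac{83451}{129904}\right)} = \sqrt{\frac{48955070}{873} + \frac{1572181659}{129904}} = \sqrt{\frac{7731974001587}{113406192}} = \frac{\sqrt{6089262001131830741}}{9450516}$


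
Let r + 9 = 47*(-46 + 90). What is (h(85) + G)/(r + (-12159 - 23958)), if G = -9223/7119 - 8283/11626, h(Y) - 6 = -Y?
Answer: 6704667301/2818827194652 ≈ 0.0023785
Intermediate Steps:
h(Y) = 6 - Y
r = 2059 (r = -9 + 47*(-46 + 90) = -9 + 47*44 = -9 + 2068 = 2059)
G = -166193275/82765494 (G = -9223*1/7119 - 8283*1/11626 = -9223/7119 - 8283/11626 = -166193275/82765494 ≈ -2.0080)
(h(85) + G)/(r + (-12159 - 23958)) = ((6 - 1*85) - 166193275/82765494)/(2059 + (-12159 - 23958)) = ((6 - 85) - 166193275/82765494)/(2059 - 36117) = (-79 - 166193275/82765494)/(-34058) = -6704667301/82765494*(-1/34058) = 6704667301/2818827194652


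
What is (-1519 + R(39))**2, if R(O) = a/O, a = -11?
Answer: 3510799504/1521 ≈ 2.3082e+6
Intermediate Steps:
R(O) = -11/O
(-1519 + R(39))**2 = (-1519 - 11/39)**2 = (-59252/39)**2 = 3510799504/1521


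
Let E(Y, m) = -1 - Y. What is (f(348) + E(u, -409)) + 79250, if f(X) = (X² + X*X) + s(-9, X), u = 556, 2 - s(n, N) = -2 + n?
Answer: 320914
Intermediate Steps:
s(n, N) = 4 - n (s(n, N) = 2 - (-2 + n) = 2 + (2 - n) = 4 - n)
f(X) = 13 + 2*X² (f(X) = (X² + X*X) + (4 - 1*(-9)) = (X² + X²) + (4 + 9) = 2*X² + 13 = 13 + 2*X²)
(f(348) + E(u, -409)) + 79250 = ((13 + 2*348²) + (-1 - 1*556)) + 79250 = ((13 + 2*121104) + (-1 - 556)) + 79250 = ((13 + 242208) - 557) + 79250 = (242221 - 557) + 79250 = 241664 + 79250 = 320914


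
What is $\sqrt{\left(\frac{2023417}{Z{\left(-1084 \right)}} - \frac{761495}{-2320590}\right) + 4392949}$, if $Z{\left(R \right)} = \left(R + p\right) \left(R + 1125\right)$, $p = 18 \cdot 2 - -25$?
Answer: $\frac{\sqrt{1528619339336203355857482}}{589893978} \approx 2095.9$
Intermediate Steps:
$p = 61$ ($p = 36 + 25 = 61$)
$Z{\left(R \right)} = \left(61 + R\right) \left(1125 + R\right)$ ($Z{\left(R \right)} = \left(R + 61\right) \left(R + 1125\right) = \left(61 + R\right) \left(1125 + R\right)$)
$\sqrt{\left(\frac{2023417}{Z{\left(-1084 \right)}} - \frac{761495}{-2320590}\right) + 4392949} = \sqrt{\left(\frac{2023417}{68625 + \left(-1084\right)^{2} + 1186 \left(-1084\right)} - \frac{761495}{-2320590}\right) + 4392949} = \sqrt{\left(\frac{2023417}{68625 + 1175056 - 1285624} - - \frac{152299}{464118}\right) + 4392949} = \sqrt{\left(\frac{2023417}{-41943} + \frac{152299}{464118}\right) + 4392949} = \sqrt{\left(2023417 \left(- \frac{1}{41943}\right) + \frac{152299}{464118}\right) + 4392949} = \sqrt{\left(- \frac{183947}{3813} + \frac{152299}{464118}\right) + 4392949} = \sqrt{- \frac{28264132553}{589893978} + 4392949} = \sqrt{\frac{2591345896628569}{589893978}} = \frac{\sqrt{1528619339336203355857482}}{589893978}$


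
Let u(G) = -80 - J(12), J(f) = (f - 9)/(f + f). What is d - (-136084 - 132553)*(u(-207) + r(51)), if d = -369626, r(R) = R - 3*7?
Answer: -110680445/8 ≈ -1.3835e+7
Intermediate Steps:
r(R) = -21 + R (r(R) = R - 21 = -21 + R)
J(f) = (-9 + f)/(2*f) (J(f) = (-9 + f)/((2*f)) = (-9 + f)*(1/(2*f)) = (-9 + f)/(2*f))
u(G) = -641/8 (u(G) = -80 - (-9 + 12)/(2*12) = -80 - 3/(2*12) = -80 - 1*⅛ = -80 - ⅛ = -641/8)
d - (-136084 - 132553)*(u(-207) + r(51)) = -369626 - (-136084 - 132553)*(-641/8 + (-21 + 51)) = -369626 - (-268637)*(-641/8 + 30) = -369626 - (-268637)*(-401)/8 = -369626 - 1*107723437/8 = -369626 - 107723437/8 = -110680445/8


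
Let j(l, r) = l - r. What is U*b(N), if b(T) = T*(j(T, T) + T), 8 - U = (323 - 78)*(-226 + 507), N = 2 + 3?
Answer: -1720925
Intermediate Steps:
N = 5
U = -68837 (U = 8 - (323 - 78)*(-226 + 507) = 8 - 245*281 = 8 - 1*68845 = 8 - 68845 = -68837)
b(T) = T² (b(T) = T*((T - T) + T) = T*(0 + T) = T*T = T²)
U*b(N) = -68837*5² = -68837*25 = -1720925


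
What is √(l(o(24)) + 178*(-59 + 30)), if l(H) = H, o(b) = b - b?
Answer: I*√5162 ≈ 71.847*I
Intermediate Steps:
o(b) = 0
√(l(o(24)) + 178*(-59 + 30)) = √(0 + 178*(-59 + 30)) = √(0 + 178*(-29)) = √(0 - 5162) = √(-5162) = I*√5162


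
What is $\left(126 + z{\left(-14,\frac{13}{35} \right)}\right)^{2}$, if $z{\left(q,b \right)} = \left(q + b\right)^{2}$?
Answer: $\frac{145831570641}{1500625} \approx 97181.0$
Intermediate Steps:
$z{\left(q,b \right)} = \left(b + q\right)^{2}$
$\left(126 + z{\left(-14,\frac{13}{35} \right)}\right)^{2} = \left(126 + \left(\frac{13}{35} - 14\right)^{2}\right)^{2} = \left(126 + \left(- \frac{477}{35}\right)^{2}\right)^{2} = \left(126 + \frac{227529}{1225}\right)^{2} = \left(\frac{381879}{1225}\right)^{2} = \frac{145831570641}{1500625}$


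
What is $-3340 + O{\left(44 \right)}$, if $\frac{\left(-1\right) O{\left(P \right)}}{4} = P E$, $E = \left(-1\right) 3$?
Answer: $-2812$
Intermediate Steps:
$E = -3$
$O{\left(P \right)} = 12 P$ ($O{\left(P \right)} = - 4 P \left(-3\right) = - 4 \left(- 3 P\right) = 12 P$)
$-3340 + O{\left(44 \right)} = -3340 + 12 \cdot 44 = -3340 + 528 = -2812$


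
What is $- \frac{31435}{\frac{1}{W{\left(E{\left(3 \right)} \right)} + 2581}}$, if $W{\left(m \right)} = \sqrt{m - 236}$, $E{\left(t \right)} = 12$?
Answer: $-81133735 - 125740 i \sqrt{14} \approx -8.1134 \cdot 10^{7} - 4.7048 \cdot 10^{5} i$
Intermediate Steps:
$W{\left(m \right)} = \sqrt{-236 + m}$
$- \frac{31435}{\frac{1}{W{\left(E{\left(3 \right)} \right)} + 2581}} = - \frac{31435}{\frac{1}{\sqrt{-236 + 12} + 2581}} = - \frac{31435}{\frac{1}{\sqrt{-224} + 2581}} = - \frac{31435}{\frac{1}{4 i \sqrt{14} + 2581}} = - \frac{31435}{\frac{1}{2581 + 4 i \sqrt{14}}} = - 31435 \left(2581 + 4 i \sqrt{14}\right) = -81133735 - 125740 i \sqrt{14}$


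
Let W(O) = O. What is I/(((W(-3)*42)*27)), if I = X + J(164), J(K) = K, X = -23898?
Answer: 11867/1701 ≈ 6.9765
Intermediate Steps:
I = -23734 (I = -23898 + 164 = -23734)
I/(((W(-3)*42)*27)) = -23734/(-3*42*27) = -23734/((-126*27)) = -23734/(-3402) = -23734*(-1/3402) = 11867/1701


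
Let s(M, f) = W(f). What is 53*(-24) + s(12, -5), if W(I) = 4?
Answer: -1268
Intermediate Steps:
s(M, f) = 4
53*(-24) + s(12, -5) = 53*(-24) + 4 = -1272 + 4 = -1268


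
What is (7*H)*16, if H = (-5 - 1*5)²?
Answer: 11200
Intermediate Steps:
H = 100 (H = (-5 - 5)² = (-10)² = 100)
(7*H)*16 = (7*100)*16 = 700*16 = 11200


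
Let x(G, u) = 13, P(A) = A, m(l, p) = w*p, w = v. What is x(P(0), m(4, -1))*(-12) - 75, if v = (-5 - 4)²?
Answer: -231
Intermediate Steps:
v = 81 (v = (-9)² = 81)
w = 81
m(l, p) = 81*p
x(P(0), m(4, -1))*(-12) - 75 = 13*(-12) - 75 = -156 - 75 = -231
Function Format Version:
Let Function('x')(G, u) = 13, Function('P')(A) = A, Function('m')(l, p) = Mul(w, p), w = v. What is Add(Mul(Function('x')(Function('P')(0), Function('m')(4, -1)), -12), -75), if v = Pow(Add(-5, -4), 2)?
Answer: -231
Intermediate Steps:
v = 81 (v = Pow(-9, 2) = 81)
w = 81
Function('m')(l, p) = Mul(81, p)
Add(Mul(Function('x')(Function('P')(0), Function('m')(4, -1)), -12), -75) = Add(Mul(13, -12), -75) = Add(-156, -75) = -231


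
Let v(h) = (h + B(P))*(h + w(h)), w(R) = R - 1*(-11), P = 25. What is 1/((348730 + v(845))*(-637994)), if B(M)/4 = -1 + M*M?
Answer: -1/3848233707374 ≈ -2.5986e-13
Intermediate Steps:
w(R) = 11 + R (w(R) = R + 11 = 11 + R)
B(M) = -4 + 4*M² (B(M) = 4*(-1 + M*M) = 4*(-1 + M²) = -4 + 4*M²)
v(h) = (11 + 2*h)*(2496 + h) (v(h) = (h + (-4 + 4*25²))*(h + (11 + h)) = (h + (-4 + 4*625))*(11 + 2*h) = (h + (-4 + 2500))*(11 + 2*h) = (h + 2496)*(11 + 2*h) = (2496 + h)*(11 + 2*h) = (11 + 2*h)*(2496 + h))
1/((348730 + v(845))*(-637994)) = 1/((348730 + (27456 + 2*845² + 5003*845))*(-637994)) = -1/637994/(348730 + (27456 + 2*714025 + 4227535)) = -1/637994/(348730 + (27456 + 1428050 + 4227535)) = -1/637994/(348730 + 5683041) = -1/637994/6031771 = (1/6031771)*(-1/637994) = -1/3848233707374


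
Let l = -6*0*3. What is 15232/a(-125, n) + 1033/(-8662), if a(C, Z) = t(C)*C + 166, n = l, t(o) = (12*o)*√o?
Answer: -162126032419443/1359479640221074 - 510000000*I*√5/156947545627 ≈ -0.11926 - 0.0072661*I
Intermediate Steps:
l = 0 (l = 0*3 = 0)
t(o) = 12*o^(3/2)
n = 0
a(C, Z) = 166 + 12*C^(5/2) (a(C, Z) = (12*C^(3/2))*C + 166 = 12*C^(5/2) + 166 = 166 + 12*C^(5/2))
15232/a(-125, n) + 1033/(-8662) = 15232/(166 + 12*(-125)^(5/2)) + 1033/(-8662) = 15232/(166 + 12*(78125*I*√5)) + 1033*(-1/8662) = 15232/(166 + 937500*I*√5) - 1033/8662 = -1033/8662 + 15232/(166 + 937500*I*√5)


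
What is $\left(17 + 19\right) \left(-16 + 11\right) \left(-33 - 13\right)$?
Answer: $8280$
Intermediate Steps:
$\left(17 + 19\right) \left(-16 + 11\right) \left(-33 - 13\right) = 36 \left(-5\right) \left(-46\right) = \left(-180\right) \left(-46\right) = 8280$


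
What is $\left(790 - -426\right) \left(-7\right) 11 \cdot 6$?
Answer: $-561792$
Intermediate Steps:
$\left(790 - -426\right) \left(-7\right) 11 \cdot 6 = \left(790 + 426\right) \left(\left(-77\right) 6\right) = 1216 \left(-462\right) = -561792$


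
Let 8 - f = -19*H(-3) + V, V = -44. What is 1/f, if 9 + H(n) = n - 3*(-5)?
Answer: 1/109 ≈ 0.0091743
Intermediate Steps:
H(n) = 6 + n (H(n) = -9 + (n - 3*(-5)) = -9 + (n + 15) = -9 + (15 + n) = 6 + n)
f = 109 (f = 8 - (-19*(6 - 3) - 44) = 8 - (-19*3 - 44) = 8 - (-57 - 44) = 8 - 1*(-101) = 8 + 101 = 109)
1/f = 1/109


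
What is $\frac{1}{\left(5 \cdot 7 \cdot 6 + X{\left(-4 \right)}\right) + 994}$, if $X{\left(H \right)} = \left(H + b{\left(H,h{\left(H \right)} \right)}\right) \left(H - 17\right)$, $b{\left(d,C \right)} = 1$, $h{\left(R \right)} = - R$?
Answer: $\frac{1}{1267} \approx 0.00078927$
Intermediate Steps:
$X{\left(H \right)} = \left(1 + H\right) \left(-17 + H\right)$ ($X{\left(H \right)} = \left(H + 1\right) \left(H - 17\right) = \left(1 + H\right) \left(-17 + H\right)$)
$\frac{1}{\left(5 \cdot 7 \cdot 6 + X{\left(-4 \right)}\right) + 994} = \frac{1}{\left(5 \cdot 7 \cdot 6 - \left(-47 - 16\right)\right) + 994} = \frac{1}{\left(35 \cdot 6 + \left(-17 + 16 + 64\right)\right) + 994} = \frac{1}{\left(210 + 63\right) + 994} = \frac{1}{273 + 994} = \frac{1}{1267}$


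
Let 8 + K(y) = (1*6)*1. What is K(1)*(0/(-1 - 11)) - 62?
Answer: -62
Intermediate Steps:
K(y) = -2 (K(y) = -8 + (1*6)*1 = -8 + 6*1 = -8 + 6 = -2)
K(1)*(0/(-1 - 11)) - 62 = -0/(-1 - 11) - 62 = -0/(-12) - 62 = -0*(-1)/12 - 62 = -2*0 - 62 = 0 - 62 = -62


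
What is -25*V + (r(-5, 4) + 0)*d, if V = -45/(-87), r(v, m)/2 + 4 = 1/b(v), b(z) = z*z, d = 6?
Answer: -43827/725 ≈ -60.451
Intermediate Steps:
b(z) = z²
r(v, m) = -8 + 2/v² (r(v, m) = -8 + 2/(v²) = -8 + 2/v²)
V = 15/29 (V = -45*(-1/87) = 15/29 ≈ 0.51724)
-25*V + (r(-5, 4) + 0)*d = -25*15/29 + ((-8 + 2/(-5)²) + 0)*6 = -375/29 + ((-8 + 2*(1/25)) + 0)*6 = -375/29 + ((-8 + 2/25) + 0)*6 = -375/29 + (-198/25 + 0)*6 = -375/29 - 198/25*6 = -375/29 - 1188/25 = -43827/725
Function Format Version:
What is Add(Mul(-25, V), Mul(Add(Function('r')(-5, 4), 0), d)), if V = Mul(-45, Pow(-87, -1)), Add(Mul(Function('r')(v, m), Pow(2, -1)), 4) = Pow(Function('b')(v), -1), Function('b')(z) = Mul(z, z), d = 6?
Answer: Rational(-43827, 725) ≈ -60.451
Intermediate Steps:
Function('b')(z) = Pow(z, 2)
Function('r')(v, m) = Add(-8, Mul(2, Pow(v, -2))) (Function('r')(v, m) = Add(-8, Mul(2, Pow(Pow(v, 2), -1))) = Add(-8, Mul(2, Pow(v, -2))))
V = Rational(15, 29) (V = Mul(-45, Rational(-1, 87)) = Rational(15, 29) ≈ 0.51724)
Add(Mul(-25, V), Mul(Add(Function('r')(-5, 4), 0), d)) = Add(Mul(-25, Rational(15, 29)), Mul(Add(Add(-8, Mul(2, Pow(-5, -2))), 0), 6)) = Add(Rational(-375, 29), Mul(Add(Add(-8, Mul(2, Rational(1, 25))), 0), 6)) = Add(Rational(-375, 29), Mul(Add(Add(-8, Rational(2, 25)), 0), 6)) = Add(Rational(-375, 29), Mul(Add(Rational(-198, 25), 0), 6)) = Add(Rational(-375, 29), Mul(Rational(-198, 25), 6)) = Add(Rational(-375, 29), Rational(-1188, 25)) = Rational(-43827, 725)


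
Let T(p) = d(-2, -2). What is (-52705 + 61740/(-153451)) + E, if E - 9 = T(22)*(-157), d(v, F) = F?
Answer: -8038132022/153451 ≈ -52382.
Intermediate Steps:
T(p) = -2
E = 323 (E = 9 - 2*(-157) = 9 + 314 = 323)
(-52705 + 61740/(-153451)) + E = (-52705 + 61740/(-153451)) + 323 = (-52705 + 61740*(-1/153451)) + 323 = (-52705 - 61740/153451) + 323 = -8087696695/153451 + 323 = -8038132022/153451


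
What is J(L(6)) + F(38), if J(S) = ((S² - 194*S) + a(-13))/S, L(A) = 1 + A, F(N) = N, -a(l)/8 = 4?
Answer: -1075/7 ≈ -153.57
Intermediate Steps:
a(l) = -32 (a(l) = -8*4 = -32)
J(S) = (-32 + S² - 194*S)/S (J(S) = ((S² - 194*S) - 32)/S = (-32 + S² - 194*S)/S)
J(L(6)) + F(38) = (-194 + (1 + 6) - 32/(1 + 6)) + 38 = (-194 + 7 - 32/7) + 38 = -1341/7 + 38 = -1075/7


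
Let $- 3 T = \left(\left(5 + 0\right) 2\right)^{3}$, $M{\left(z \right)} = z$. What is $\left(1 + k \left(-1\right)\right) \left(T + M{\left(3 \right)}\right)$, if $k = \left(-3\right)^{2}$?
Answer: $\frac{7928}{3} \approx 2642.7$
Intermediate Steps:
$k = 9$
$T = - \frac{1000}{3}$ ($T = - \frac{\left(\left(5 + 0\right) 2\right)^{3}}{3} = - \frac{\left(5 \cdot 2\right)^{3}}{3} = - \frac{10^{3}}{3} = \left(- \frac{1}{3}\right) 1000 = - \frac{1000}{3} \approx -333.33$)
$\left(1 + k \left(-1\right)\right) \left(T + M{\left(3 \right)}\right) = \left(1 + 9 \left(-1\right)\right) \left(- \frac{1000}{3} + 3\right) = \left(1 - 9\right) \left(- \frac{991}{3}\right) = \left(-8\right) \left(- \frac{991}{3}\right) = \frac{7928}{3}$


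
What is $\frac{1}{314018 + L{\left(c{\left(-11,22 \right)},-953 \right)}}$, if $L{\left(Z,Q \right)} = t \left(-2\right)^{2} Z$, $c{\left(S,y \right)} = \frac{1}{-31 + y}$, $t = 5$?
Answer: $\frac{9}{2826142} \approx 3.1846 \cdot 10^{-6}$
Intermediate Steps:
$L{\left(Z,Q \right)} = 20 Z$ ($L{\left(Z,Q \right)} = 5 \left(-2\right)^{2} Z = 5 \cdot 4 Z = 20 Z$)
$\frac{1}{314018 + L{\left(c{\left(-11,22 \right)},-953 \right)}} = \frac{1}{314018 + \frac{20}{-31 + 22}} = \frac{1}{314018 + \frac{20}{-9}} = \frac{1}{314018 + 20 \left(- \frac{1}{9}\right)} = \frac{1}{314018 - \frac{20}{9}} = \frac{1}{\frac{2826142}{9}} = \frac{9}{2826142}$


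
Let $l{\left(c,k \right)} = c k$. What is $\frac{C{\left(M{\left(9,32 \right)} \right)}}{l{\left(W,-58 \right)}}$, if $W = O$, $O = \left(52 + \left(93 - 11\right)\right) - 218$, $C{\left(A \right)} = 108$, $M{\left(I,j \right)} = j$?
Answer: $\frac{9}{406} \approx 0.022167$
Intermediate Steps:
$O = -84$ ($O = \left(52 + 82\right) - 218 = 134 - 218 = -84$)
$W = -84$
$\frac{C{\left(M{\left(9,32 \right)} \right)}}{l{\left(W,-58 \right)}} = \frac{108}{\left(-84\right) \left(-58\right)} = \frac{108}{4872} = 108 \cdot \frac{1}{4872} = \frac{9}{406}$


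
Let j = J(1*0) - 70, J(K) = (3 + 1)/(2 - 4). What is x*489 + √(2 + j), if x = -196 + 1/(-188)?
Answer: -18019161/188 + I*√70 ≈ -95847.0 + 8.3666*I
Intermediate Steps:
J(K) = -2 (J(K) = 4/(-2) = 4*(-½) = -2)
j = -72 (j = -2 - 70 = -72)
x = -36849/188 (x = -196 - 1/188 = -36849/188 ≈ -196.01)
x*489 + √(2 + j) = -36849/188*489 + √(2 - 72) = -18019161/188 + √(-70) = -18019161/188 + I*√70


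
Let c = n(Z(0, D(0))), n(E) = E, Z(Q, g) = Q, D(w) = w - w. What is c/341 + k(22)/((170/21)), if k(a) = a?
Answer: 231/85 ≈ 2.7176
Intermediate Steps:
D(w) = 0
c = 0
c/341 + k(22)/((170/21)) = 0/341 + 22/((170/21)) = 0*(1/341) + 22/((170*(1/21))) = 0 + 22/(170/21) = 0 + 22*(21/170) = 0 + 231/85 = 231/85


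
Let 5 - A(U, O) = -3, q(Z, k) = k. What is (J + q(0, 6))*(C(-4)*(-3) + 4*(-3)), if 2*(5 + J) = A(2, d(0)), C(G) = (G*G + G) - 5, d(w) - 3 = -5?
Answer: -165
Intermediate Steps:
d(w) = -2 (d(w) = 3 - 5 = -2)
C(G) = -5 + G + G² (C(G) = (G² + G) - 5 = (G + G²) - 5 = -5 + G + G²)
A(U, O) = 8 (A(U, O) = 5 - 1*(-3) = 5 + 3 = 8)
J = -1 (J = -5 + (½)*8 = -5 + 4 = -1)
(J + q(0, 6))*(C(-4)*(-3) + 4*(-3)) = (-1 + 6)*((-5 - 4 + (-4)²)*(-3) + 4*(-3)) = 5*((-5 - 4 + 16)*(-3) - 12) = 5*(7*(-3) - 12) = 5*(-21 - 12) = 5*(-33) = -165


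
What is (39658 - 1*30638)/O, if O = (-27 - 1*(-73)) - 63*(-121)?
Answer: 9020/7669 ≈ 1.1762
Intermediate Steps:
O = 7669 (O = (-27 + 73) + 7623 = 46 + 7623 = 7669)
(39658 - 1*30638)/O = (39658 - 1*30638)/7669 = (39658 - 30638)*(1/7669) = 9020*(1/7669) = 9020/7669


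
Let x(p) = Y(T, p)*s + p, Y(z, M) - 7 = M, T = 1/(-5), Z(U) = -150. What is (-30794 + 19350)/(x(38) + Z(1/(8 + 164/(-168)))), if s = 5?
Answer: -11444/113 ≈ -101.27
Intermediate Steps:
T = -1/5 ≈ -0.20000
Y(z, M) = 7 + M
x(p) = 35 + 6*p (x(p) = (7 + p)*5 + p = (35 + 5*p) + p = 35 + 6*p)
(-30794 + 19350)/(x(38) + Z(1/(8 + 164/(-168)))) = (-30794 + 19350)/((35 + 6*38) - 150) = -11444/((35 + 228) - 150) = -11444/(263 - 150) = -11444/113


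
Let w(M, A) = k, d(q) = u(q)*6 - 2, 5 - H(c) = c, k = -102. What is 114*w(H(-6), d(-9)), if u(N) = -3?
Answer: -11628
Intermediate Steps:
H(c) = 5 - c
d(q) = -20 (d(q) = -3*6 - 2 = -18 - 2 = -20)
w(M, A) = -102
114*w(H(-6), d(-9)) = 114*(-102) = -11628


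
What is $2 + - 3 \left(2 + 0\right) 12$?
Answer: $-70$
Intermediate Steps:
$2 + - 3 \left(2 + 0\right) 12 = 2 + \left(-3\right) 2 \cdot 12 = 2 - 72 = -70$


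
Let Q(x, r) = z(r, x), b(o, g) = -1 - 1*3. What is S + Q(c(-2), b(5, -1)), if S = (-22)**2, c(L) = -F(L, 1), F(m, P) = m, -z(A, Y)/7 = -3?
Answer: 505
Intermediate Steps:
z(A, Y) = 21 (z(A, Y) = -7*(-3) = 21)
b(o, g) = -4 (b(o, g) = -1 - 3 = -4)
c(L) = -L
Q(x, r) = 21
S = 484
S + Q(c(-2), b(5, -1)) = 484 + 21 = 505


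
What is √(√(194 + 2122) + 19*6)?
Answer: √(114 + 2*√579) ≈ 12.733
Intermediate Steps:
√(√(194 + 2122) + 19*6) = √(√2316 + 114) = √(2*√579 + 114) = √(114 + 2*√579)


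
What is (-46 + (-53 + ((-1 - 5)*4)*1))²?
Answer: 15129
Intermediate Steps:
(-46 + (-53 + ((-1 - 5)*4)*1))² = (-46 + (-53 - 6*4*1))² = (-46 + (-53 - 24*1))² = (-46 + (-53 - 24))² = (-46 - 77)² = (-123)² = 15129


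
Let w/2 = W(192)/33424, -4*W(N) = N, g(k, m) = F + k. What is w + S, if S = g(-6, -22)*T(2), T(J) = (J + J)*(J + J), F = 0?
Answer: -200550/2089 ≈ -96.003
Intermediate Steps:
g(k, m) = k (g(k, m) = 0 + k = k)
T(J) = 4*J² (T(J) = (2*J)*(2*J) = 4*J²)
W(N) = -N/4
w = -6/2089 (w = 2*(-¼*192/33424) = 2*(-48*1/33424) = 2*(-3/2089) = -6/2089 ≈ -0.0028722)
S = -96 (S = -24*2² = -24*4 = -6*16 = -96)
w + S = -6/2089 - 96 = -200550/2089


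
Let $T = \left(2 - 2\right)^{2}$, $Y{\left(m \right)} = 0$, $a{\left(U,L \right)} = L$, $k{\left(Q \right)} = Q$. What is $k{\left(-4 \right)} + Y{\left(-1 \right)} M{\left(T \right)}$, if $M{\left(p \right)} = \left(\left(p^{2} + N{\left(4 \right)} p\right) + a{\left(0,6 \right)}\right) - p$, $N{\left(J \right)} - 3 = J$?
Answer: $-4$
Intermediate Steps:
$N{\left(J \right)} = 3 + J$
$T = 0$ ($T = 0^{2} = 0$)
$M{\left(p \right)} = 6 + p^{2} + 6 p$ ($M{\left(p \right)} = \left(\left(p^{2} + \left(3 + 4\right) p\right) + 6\right) - p = \left(\left(p^{2} + 7 p\right) + 6\right) - p = \left(6 + p^{2} + 7 p\right) - p = 6 + p^{2} + 6 p$)
$k{\left(-4 \right)} + Y{\left(-1 \right)} M{\left(T \right)} = -4 + 0 \left(6 + 0^{2} + 6 \cdot 0\right) = -4 + 0 \left(6 + 0 + 0\right) = -4 + 0 \cdot 6 = -4 + 0 = -4$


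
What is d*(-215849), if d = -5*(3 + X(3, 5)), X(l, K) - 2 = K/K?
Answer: 6475470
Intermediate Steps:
X(l, K) = 3 (X(l, K) = 2 + K/K = 2 + 1 = 3)
d = -30 (d = -5*(3 + 3) = -5*6 = -30)
d*(-215849) = -30*(-215849) = 6475470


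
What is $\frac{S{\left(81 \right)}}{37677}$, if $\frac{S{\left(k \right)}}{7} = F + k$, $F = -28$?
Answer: $\frac{371}{37677} \approx 0.0098469$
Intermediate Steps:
$S{\left(k \right)} = -196 + 7 k$ ($S{\left(k \right)} = 7 \left(-28 + k\right) = -196 + 7 k$)
$\frac{S{\left(81 \right)}}{37677} = \frac{-196 + 7 \cdot 81}{37677} = \left(-196 + 567\right) \frac{1}{37677} = 371 \cdot \frac{1}{37677} = \frac{371}{37677}$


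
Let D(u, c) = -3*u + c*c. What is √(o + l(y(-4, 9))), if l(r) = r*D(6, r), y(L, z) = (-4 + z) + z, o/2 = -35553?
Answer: 13*I*√406 ≈ 261.94*I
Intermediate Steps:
o = -71106 (o = 2*(-35553) = -71106)
y(L, z) = -4 + 2*z
D(u, c) = c² - 3*u (D(u, c) = -3*u + c² = c² - 3*u)
l(r) = r*(-18 + r²) (l(r) = r*(r² - 3*6) = r*(r² - 18) = r*(-18 + r²))
√(o + l(y(-4, 9))) = √(-71106 + (-4 + 2*9)*(-18 + (-4 + 2*9)²)) = √(-71106 + (-4 + 18)*(-18 + (-4 + 18)²)) = √(-71106 + 14*(-18 + 14²)) = √(-71106 + 14*(-18 + 196)) = √(-71106 + 14*178) = √(-71106 + 2492) = √(-68614) = 13*I*√406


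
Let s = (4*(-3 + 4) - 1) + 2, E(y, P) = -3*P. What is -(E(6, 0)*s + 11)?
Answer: -11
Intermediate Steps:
s = 5 (s = (4*1 - 1) + 2 = (4 - 1) + 2 = 3 + 2 = 5)
-(E(6, 0)*s + 11) = -(-3*0*5 + 11) = -(0*5 + 11) = -(0 + 11) = -1*11 = -11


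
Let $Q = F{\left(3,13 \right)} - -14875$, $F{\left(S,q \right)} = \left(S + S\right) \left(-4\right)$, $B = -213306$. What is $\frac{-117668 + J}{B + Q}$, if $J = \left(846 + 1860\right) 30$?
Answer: $\frac{36488}{198455} \approx 0.18386$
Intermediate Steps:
$J = 81180$ ($J = 2706 \cdot 30 = 81180$)
$F{\left(S,q \right)} = - 8 S$ ($F{\left(S,q \right)} = 2 S \left(-4\right) = - 8 S$)
$Q = 14851$ ($Q = \left(-8\right) 3 - -14875 = -24 + 14875 = 14851$)
$\frac{-117668 + J}{B + Q} = \frac{-117668 + 81180}{-213306 + 14851} = - \frac{36488}{-198455} = \left(-36488\right) \left(- \frac{1}{198455}\right) = \frac{36488}{198455}$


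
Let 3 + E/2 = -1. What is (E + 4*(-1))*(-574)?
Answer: 6888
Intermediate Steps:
E = -8 (E = -6 + 2*(-1) = -6 - 2 = -8)
(E + 4*(-1))*(-574) = (-8 + 4*(-1))*(-574) = (-8 - 4)*(-574) = -12*(-574) = 6888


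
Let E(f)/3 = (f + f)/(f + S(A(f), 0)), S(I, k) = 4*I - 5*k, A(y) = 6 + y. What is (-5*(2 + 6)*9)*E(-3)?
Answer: 720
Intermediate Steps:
S(I, k) = -5*k + 4*I
E(f) = 6*f/(24 + 5*f) (E(f) = 3*((f + f)/(f + (-5*0 + 4*(6 + f)))) = 3*((2*f)/(f + (0 + (24 + 4*f)))) = 3*((2*f)/(f + (24 + 4*f))) = 3*((2*f)/(24 + 5*f)) = 3*(2*f/(24 + 5*f)) = 6*f/(24 + 5*f))
(-5*(2 + 6)*9)*E(-3) = (-5*(2 + 6)*9)*(6*(-3)/(24 + 5*(-3))) = (-5*8*9)*(6*(-3)/(24 - 15)) = (-40*9)*(6*(-3)/9) = -2160*(-3)/9 = -360*(-2) = 720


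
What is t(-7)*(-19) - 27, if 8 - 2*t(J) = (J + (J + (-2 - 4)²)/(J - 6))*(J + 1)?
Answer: 5501/13 ≈ 423.15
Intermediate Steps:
t(J) = 4 - (1 + J)*(J + (36 + J)/(-6 + J))/2 (t(J) = 4 - (J + (J + (-2 - 4)²)/(J - 6))*(J + 1)/2 = 4 - (J + (J + (-6)²)/(-6 + J))*(1 + J)/2 = 4 - (J + (J + 36)/(-6 + J))*(1 + J)/2 = 4 - (J + (36 + J)/(-6 + J))*(1 + J)/2 = 4 - (1 + J)*(J + (36 + J)/(-6 + J))/2)
t(-7)*(-19) - 27 = ((-84 - 1*(-7)³ - 23*(-7) + 4*(-7)²)/(2*(-6 - 7)))*(-19) - 27 = ((½)*(-84 - 1*(-343) + 161 + 4*49)/(-13))*(-19) - 27 = ((½)*(-1/13)*(-84 + 343 + 161 + 196))*(-19) - 27 = ((½)*(-1/13)*616)*(-19) - 27 = -308/13*(-19) - 27 = 5852/13 - 27 = 5501/13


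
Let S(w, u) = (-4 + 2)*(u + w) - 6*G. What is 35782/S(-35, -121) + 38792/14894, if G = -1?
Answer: 136318241/1184073 ≈ 115.13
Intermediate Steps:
S(w, u) = 6 - 2*u - 2*w (S(w, u) = (-4 + 2)*(u + w) - 6*(-1) = -2*(u + w) + 6 = (-2*u - 2*w) + 6 = 6 - 2*u - 2*w)
35782/S(-35, -121) + 38792/14894 = 35782/(6 - 2*(-121) - 2*(-35)) + 38792/14894 = 35782/(6 + 242 + 70) + 38792*(1/14894) = 35782/318 + 19396/7447 = 35782*(1/318) + 19396/7447 = 17891/159 + 19396/7447 = 136318241/1184073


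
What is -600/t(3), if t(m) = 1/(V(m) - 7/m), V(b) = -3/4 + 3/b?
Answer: 1250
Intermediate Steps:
V(b) = -¾ + 3/b (V(b) = -3*¼ + 3/b = -¾ + 3/b)
t(m) = 1/(-¾ - 4/m) (t(m) = 1/((-¾ + 3/m) - 7/m) = 1/(-¾ - 4/m))
-600/t(3) = -600/((-4*3/(16 + 3*3))) = -600/((-4*3/(16 + 9))) = -600/((-4*3/25)) = -600/((-4*3*1/25)) = -600/(-12/25) = -600*(-25/12) = 1250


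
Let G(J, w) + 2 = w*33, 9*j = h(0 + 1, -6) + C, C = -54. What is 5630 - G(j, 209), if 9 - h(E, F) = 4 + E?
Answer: -1265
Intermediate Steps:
h(E, F) = 5 - E (h(E, F) = 9 - (4 + E) = 9 + (-4 - E) = 5 - E)
j = -50/9 (j = ((5 - (0 + 1)) - 54)/9 = ((5 - 1*1) - 54)/9 = ((5 - 1) - 54)/9 = (4 - 54)/9 = (⅑)*(-50) = -50/9 ≈ -5.5556)
G(J, w) = -2 + 33*w (G(J, w) = -2 + w*33 = -2 + 33*w)
5630 - G(j, 209) = 5630 - (-2 + 33*209) = 5630 - (-2 + 6897) = 5630 - 1*6895 = 5630 - 6895 = -1265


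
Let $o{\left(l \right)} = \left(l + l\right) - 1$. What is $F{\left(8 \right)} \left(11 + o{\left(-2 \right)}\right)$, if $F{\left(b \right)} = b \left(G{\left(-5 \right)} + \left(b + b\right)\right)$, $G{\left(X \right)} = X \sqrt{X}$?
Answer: $768 - 240 i \sqrt{5} \approx 768.0 - 536.66 i$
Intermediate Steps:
$G{\left(X \right)} = X^{\frac{3}{2}}$
$o{\left(l \right)} = -1 + 2 l$ ($o{\left(l \right)} = 2 l - 1 = -1 + 2 l$)
$F{\left(b \right)} = b \left(2 b - 5 i \sqrt{5}\right)$ ($F{\left(b \right)} = b \left(\left(-5\right)^{\frac{3}{2}} + \left(b + b\right)\right) = b \left(- 5 i \sqrt{5} + 2 b\right) = b \left(2 b - 5 i \sqrt{5}\right)$)
$F{\left(8 \right)} \left(11 + o{\left(-2 \right)}\right) = 8 \left(2 \cdot 8 - 5 i \sqrt{5}\right) \left(11 + \left(-1 + 2 \left(-2\right)\right)\right) = 8 \left(16 - 5 i \sqrt{5}\right) \left(11 - 5\right) = \left(128 - 40 i \sqrt{5}\right) \left(11 - 5\right) = \left(128 - 40 i \sqrt{5}\right) 6 = 768 - 240 i \sqrt{5}$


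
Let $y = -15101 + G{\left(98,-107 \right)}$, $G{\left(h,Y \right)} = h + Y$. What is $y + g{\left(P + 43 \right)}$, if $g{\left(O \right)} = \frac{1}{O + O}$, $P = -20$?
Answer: $- \frac{695059}{46} \approx -15110.0$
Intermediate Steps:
$g{\left(O \right)} = \frac{1}{2 O}$
$G{\left(h,Y \right)} = Y + h$
$y = -15110$ ($y = -15101 + \left(-107 + 98\right) = -15101 - 9 = -15110$)
$y + g{\left(P + 43 \right)} = -15110 + \frac{1}{2 \left(-20 + 43\right)} = -15110 + \frac{1}{2 \cdot 23} = -15110 + \frac{1}{2} \cdot \frac{1}{23} = -15110 + \frac{1}{46} = - \frac{695059}{46}$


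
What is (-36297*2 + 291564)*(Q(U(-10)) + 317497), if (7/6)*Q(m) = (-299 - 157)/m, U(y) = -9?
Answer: 486722793510/7 ≈ 6.9532e+10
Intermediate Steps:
Q(m) = -2736/(7*m) (Q(m) = 6*((-299 - 157)/m)/7 = 6*(-456/m)/7 = -2736/(7*m))
(-36297*2 + 291564)*(Q(U(-10)) + 317497) = (-36297*2 + 291564)*(-2736/7/(-9) + 317497) = (-72594 + 291564)*(-2736/7*(-1/9) + 317497) = 218970*(304/7 + 317497) = 218970*(2222783/7) = 486722793510/7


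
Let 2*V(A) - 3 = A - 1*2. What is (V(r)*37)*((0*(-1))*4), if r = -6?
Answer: 0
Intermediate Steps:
V(A) = ½ + A/2 (V(A) = 3/2 + (A - 1*2)/2 = 3/2 + (A - 2)/2 = 3/2 + (-2 + A)/2 = 3/2 + (-1 + A/2) = ½ + A/2)
(V(r)*37)*((0*(-1))*4) = ((½ + (½)*(-6))*37)*((0*(-1))*4) = ((½ - 3)*37)*(0*4) = -5/2*37*0 = -185/2*0 = 0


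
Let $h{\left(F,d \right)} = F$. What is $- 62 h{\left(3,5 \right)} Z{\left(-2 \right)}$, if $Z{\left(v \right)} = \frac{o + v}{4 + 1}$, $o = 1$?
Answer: $\frac{186}{5} \approx 37.2$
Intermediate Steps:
$Z{\left(v \right)} = \frac{1}{5} + \frac{v}{5}$ ($Z{\left(v \right)} = \frac{1 + v}{4 + 1} = \frac{1 + v}{5} = \left(1 + v\right) \frac{1}{5} = \frac{1}{5} + \frac{v}{5}$)
$- 62 h{\left(3,5 \right)} Z{\left(-2 \right)} = \left(-62\right) 3 \left(\frac{1}{5} + \frac{1}{5} \left(-2\right)\right) = - 186 \left(\frac{1}{5} - \frac{2}{5}\right) = \left(-186\right) \left(- \frac{1}{5}\right) = \frac{186}{5}$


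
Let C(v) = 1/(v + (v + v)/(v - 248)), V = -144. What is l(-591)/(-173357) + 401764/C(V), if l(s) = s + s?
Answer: -488933184213042/8494493 ≈ -5.7559e+7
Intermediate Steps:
C(v) = 1/(v + 2*v/(-248 + v)) (C(v) = 1/(v + (2*v)/(-248 + v)) = 1/(v + 2*v/(-248 + v)))
l(s) = 2*s
l(-591)/(-173357) + 401764/C(V) = (2*(-591))/(-173357) + 401764/(((-248 - 144)/((-144)*(-246 - 144)))) = -1182*(-1/173357) + 401764/((-1/144*(-392)/(-390))) = 1182/173357 + 401764/((-1/144*(-1/390)*(-392))) = 1182/173357 + 401764/(-49/7020) = 1182/173357 + 401764*(-7020/49) = 1182/173357 - 2820383280/49 = -488933184213042/8494493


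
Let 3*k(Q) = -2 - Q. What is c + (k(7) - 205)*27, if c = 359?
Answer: -5257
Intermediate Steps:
k(Q) = -⅔ - Q/3 (k(Q) = (-2 - Q)/3 = -⅔ - Q/3)
c + (k(7) - 205)*27 = 359 + ((-⅔ - ⅓*7) - 205)*27 = 359 + ((-⅔ - 7/3) - 205)*27 = 359 + (-3 - 205)*27 = 359 - 208*27 = 359 - 5616 = -5257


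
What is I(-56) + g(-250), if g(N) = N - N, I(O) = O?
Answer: -56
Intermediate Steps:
g(N) = 0
I(-56) + g(-250) = -56 + 0 = -56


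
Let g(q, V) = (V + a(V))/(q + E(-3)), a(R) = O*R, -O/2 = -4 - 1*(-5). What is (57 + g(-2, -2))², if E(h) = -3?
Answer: 80089/25 ≈ 3203.6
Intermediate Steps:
O = -2 (O = -2*(-4 - 1*(-5)) = -2*(-4 + 5) = -2*1 = -2)
a(R) = -2*R
g(q, V) = -V/(-3 + q) (g(q, V) = (V - 2*V)/(q - 3) = (-V)/(-3 + q) = -V/(-3 + q))
(57 + g(-2, -2))² = (57 - 1*(-2)/(-3 - 2))² = (57 - 1*(-2)/(-5))² = (57 - 1*(-2)*(-⅕))² = (57 - ⅖)² = (283/5)² = 80089/25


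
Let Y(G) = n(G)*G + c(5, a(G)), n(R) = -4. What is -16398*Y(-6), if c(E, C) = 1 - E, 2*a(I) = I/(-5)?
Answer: -327960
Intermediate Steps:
a(I) = -I/10 (a(I) = (I/(-5))/2 = (I*(-1/5))/2 = (-I/5)/2 = -I/10)
Y(G) = -4 - 4*G (Y(G) = -4*G + (1 - 1*5) = -4*G + (1 - 5) = -4*G - 4 = -4 - 4*G)
-16398*Y(-6) = -16398*(-4 - 4*(-6)) = -16398*(-4 + 24) = -16398*20 = -327960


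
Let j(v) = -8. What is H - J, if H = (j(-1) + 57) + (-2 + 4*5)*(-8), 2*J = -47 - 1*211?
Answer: 34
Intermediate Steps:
J = -129 (J = (-47 - 1*211)/2 = (-47 - 211)/2 = (1/2)*(-258) = -129)
H = -95 (H = (-8 + 57) + (-2 + 4*5)*(-8) = 49 + (-2 + 20)*(-8) = 49 + 18*(-8) = 49 - 144 = -95)
H - J = -95 - 1*(-129) = -95 + 129 = 34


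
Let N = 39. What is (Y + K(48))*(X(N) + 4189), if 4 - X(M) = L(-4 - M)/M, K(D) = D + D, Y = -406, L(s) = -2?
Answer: -50693990/39 ≈ -1.2998e+6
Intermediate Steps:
K(D) = 2*D
X(M) = 4 + 2/M (X(M) = 4 - (-2)/M = 4 + 2/M)
(Y + K(48))*(X(N) + 4189) = (-406 + 2*48)*((4 + 2/39) + 4189) = (-406 + 96)*((4 + 2*(1/39)) + 4189) = -310*((4 + 2/39) + 4189) = -310*(158/39 + 4189) = -310*163529/39 = -50693990/39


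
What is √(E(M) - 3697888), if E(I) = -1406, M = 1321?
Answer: I*√3699294 ≈ 1923.4*I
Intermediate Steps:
√(E(M) - 3697888) = √(-1406 - 3697888) = √(-3699294) = I*√3699294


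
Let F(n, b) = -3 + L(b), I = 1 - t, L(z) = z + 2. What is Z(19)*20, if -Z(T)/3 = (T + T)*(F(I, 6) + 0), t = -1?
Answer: -11400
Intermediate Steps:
L(z) = 2 + z
I = 2 (I = 1 - 1*(-1) = 1 + 1 = 2)
F(n, b) = -1 + b (F(n, b) = -3 + (2 + b) = -1 + b)
Z(T) = -30*T (Z(T) = -3*(T + T)*((-1 + 6) + 0) = -3*2*T*(5 + 0) = -3*2*T*5 = -30*T)
Z(19)*20 = -30*19*20 = -570*20 = -11400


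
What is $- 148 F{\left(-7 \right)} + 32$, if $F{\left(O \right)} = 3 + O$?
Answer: $624$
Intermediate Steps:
$- 148 F{\left(-7 \right)} + 32 = - 148 \left(3 - 7\right) + 32 = \left(-148\right) \left(-4\right) + 32 = 592 + 32 = 624$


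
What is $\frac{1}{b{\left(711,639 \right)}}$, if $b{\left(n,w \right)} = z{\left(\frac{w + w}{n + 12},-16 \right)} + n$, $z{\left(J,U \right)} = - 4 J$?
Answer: $\frac{241}{169647} \approx 0.0014206$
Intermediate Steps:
$b{\left(n,w \right)} = n - \frac{8 w}{12 + n}$ ($b{\left(n,w \right)} = - 4 \frac{w + w}{n + 12} + n = - 4 \frac{2 w}{12 + n} + n = - \frac{8 w}{12 + n} + n = n - \frac{8 w}{12 + n}$)
$\frac{1}{b{\left(711,639 \right)}} = \frac{1}{\frac{1}{12 + 711} \left(\left(-8\right) 639 + 711 \left(12 + 711\right)\right)} = \frac{1}{\frac{1}{723} \left(-5112 + 711 \cdot 723\right)} = \frac{1}{\frac{1}{723} \left(-5112 + 514053\right)} = \frac{1}{\frac{1}{723} \cdot 508941} = \frac{1}{\frac{169647}{241}} = \frac{241}{169647}$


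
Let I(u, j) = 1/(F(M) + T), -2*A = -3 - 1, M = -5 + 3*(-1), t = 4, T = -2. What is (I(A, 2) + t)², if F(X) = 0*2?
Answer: 49/4 ≈ 12.250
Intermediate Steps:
M = -8 (M = -5 - 3 = -8)
F(X) = 0
A = 2 (A = -(-3 - 1)/2 = -½*(-4) = 2)
I(u, j) = -½ (I(u, j) = 1/(0 - 2) = 1/(-2) = -½)
(I(A, 2) + t)² = (-½ + 4)² = (7/2)² = 49/4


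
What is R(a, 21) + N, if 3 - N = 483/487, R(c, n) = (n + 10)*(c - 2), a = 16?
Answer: 212336/487 ≈ 436.01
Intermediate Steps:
R(c, n) = (-2 + c)*(10 + n) (R(c, n) = (10 + n)*(-2 + c) = (-2 + c)*(10 + n))
N = 978/487 (N = 3 - 483/487 = 978/487 ≈ 2.0082)
R(a, 21) + N = (-20 - 2*21 + 10*16 + 16*21) + 978/487 = (-20 - 42 + 160 + 336) + 978/487 = 434 + 978/487 = 212336/487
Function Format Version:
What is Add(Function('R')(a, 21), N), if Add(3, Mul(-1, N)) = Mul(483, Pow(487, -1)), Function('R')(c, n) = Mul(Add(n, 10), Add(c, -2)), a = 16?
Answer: Rational(212336, 487) ≈ 436.01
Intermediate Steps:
Function('R')(c, n) = Mul(Add(-2, c), Add(10, n)) (Function('R')(c, n) = Mul(Add(10, n), Add(-2, c)) = Mul(Add(-2, c), Add(10, n)))
N = Rational(978, 487) (N = Add(3, Mul(-1, Mul(483, Pow(487, -1)))) = Add(3, Mul(-1, Mul(483, Rational(1, 487)))) = Add(3, Mul(-1, Rational(483, 487))) = Add(3, Rational(-483, 487)) = Rational(978, 487) ≈ 2.0082)
Add(Function('R')(a, 21), N) = Add(Add(-20, Mul(-2, 21), Mul(10, 16), Mul(16, 21)), Rational(978, 487)) = Add(Add(-20, -42, 160, 336), Rational(978, 487)) = Add(434, Rational(978, 487)) = Rational(212336, 487)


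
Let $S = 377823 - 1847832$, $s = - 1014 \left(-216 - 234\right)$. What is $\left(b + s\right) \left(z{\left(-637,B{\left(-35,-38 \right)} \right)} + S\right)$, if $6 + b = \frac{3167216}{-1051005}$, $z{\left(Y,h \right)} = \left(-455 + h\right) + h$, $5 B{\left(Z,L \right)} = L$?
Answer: $- \frac{3525945231270276584}{5255025} \approx -6.7097 \cdot 10^{11}$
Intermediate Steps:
$B{\left(Z,L \right)} = \frac{L}{5}$
$z{\left(Y,h \right)} = -455 + 2 h$
$b = - \frac{9473246}{1051005}$ ($b = -6 + \frac{3167216}{-1051005} = -6 + 3167216 \left(- \frac{1}{1051005}\right) = -6 - \frac{3167216}{1051005} = - \frac{9473246}{1051005} \approx -9.0135$)
$s = 456300$ ($s = \left(-1014\right) \left(-450\right) = 456300$)
$S = -1470009$
$\left(b + s\right) \left(z{\left(-637,B{\left(-35,-38 \right)} \right)} + S\right) = \left(- \frac{9473246}{1051005} + 456300\right) \left(\left(-455 + 2 \cdot \frac{1}{5} \left(-38\right)\right) - 1470009\right) = \frac{479564108254 \left(\left(-455 + 2 \left(- \frac{38}{5}\right)\right) - 1470009\right)}{1051005} = \frac{479564108254 \left(\left(-455 - \frac{76}{5}\right) - 1470009\right)}{1051005} = \frac{479564108254 \left(- \frac{2351}{5} - 1470009\right)}{1051005} = \frac{479564108254}{1051005} \left(- \frac{7352396}{5}\right) = - \frac{3525945231270276584}{5255025}$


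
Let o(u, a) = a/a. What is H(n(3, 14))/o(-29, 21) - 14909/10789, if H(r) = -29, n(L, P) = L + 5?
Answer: -327790/10789 ≈ -30.382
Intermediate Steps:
n(L, P) = 5 + L
o(u, a) = 1
H(n(3, 14))/o(-29, 21) - 14909/10789 = -29/1 - 14909/10789 = -29*1 - 14909*1/10789 = -29 - 14909/10789 = -327790/10789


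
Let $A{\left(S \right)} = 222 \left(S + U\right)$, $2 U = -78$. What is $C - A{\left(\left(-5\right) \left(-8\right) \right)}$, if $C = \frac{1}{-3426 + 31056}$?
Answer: $- \frac{6133859}{27630} \approx -222.0$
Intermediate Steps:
$U = -39$ ($U = \frac{1}{2} \left(-78\right) = -39$)
$A{\left(S \right)} = -8658 + 222 S$ ($A{\left(S \right)} = 222 \left(S - 39\right) = 222 \left(-39 + S\right) = -8658 + 222 S$)
$C = \frac{1}{27630} \approx 3.6193 \cdot 10^{-5}$
$C - A{\left(\left(-5\right) \left(-8\right) \right)} = \frac{1}{27630} - \left(-8658 + 222 \left(\left(-5\right) \left(-8\right)\right)\right) = \frac{1}{27630} - \left(-8658 + 222 \cdot 40\right) = \frac{1}{27630} - \left(-8658 + 8880\right) = \frac{1}{27630} - 222 = - \frac{6133859}{27630}$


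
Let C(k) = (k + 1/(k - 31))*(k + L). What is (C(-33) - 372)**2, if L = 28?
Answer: 175377049/4096 ≈ 42817.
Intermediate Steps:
C(k) = (28 + k)*(k + 1/(-31 + k)) (C(k) = (k + 1/(k - 31))*(k + 28) = (k + 1/(-31 + k))*(28 + k) = (28 + k)*(k + 1/(-31 + k)))
(C(-33) - 372)**2 = ((28 + (-33)**3 - 867*(-33) - 3*(-33)**2)/(-31 - 33) - 372)**2 = ((28 - 35937 + 28611 - 3*1089)/(-64) - 372)**2 = (-(28 - 35937 + 28611 - 3267)/64 - 372)**2 = (-1/64*(-10565) - 372)**2 = (10565/64 - 372)**2 = (-13243/64)**2 = 175377049/4096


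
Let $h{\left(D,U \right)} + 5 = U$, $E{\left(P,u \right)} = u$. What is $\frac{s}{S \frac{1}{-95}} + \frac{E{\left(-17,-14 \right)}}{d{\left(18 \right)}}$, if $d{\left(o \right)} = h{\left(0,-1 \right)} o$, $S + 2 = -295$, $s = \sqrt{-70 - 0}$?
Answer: $\frac{7}{54} + \frac{95 i \sqrt{70}}{297} \approx 0.12963 + 2.6762 i$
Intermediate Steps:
$h{\left(D,U \right)} = -5 + U$
$s = i \sqrt{70}$ ($s = \sqrt{-70 + 0} = \sqrt{-70} = i \sqrt{70} \approx 8.3666 i$)
$S = -297$ ($S = -2 - 295 = -297$)
$d{\left(o \right)} = - 6 o$ ($d{\left(o \right)} = \left(-5 - 1\right) o = - 6 o$)
$\frac{s}{S \frac{1}{-95}} + \frac{E{\left(-17,-14 \right)}}{d{\left(18 \right)}} = \frac{i \sqrt{70}}{\left(-297\right) \frac{1}{-95}} - \frac{14}{\left(-6\right) 18} = \frac{i \sqrt{70}}{\left(-297\right) \left(- \frac{1}{95}\right)} - \frac{14}{-108} = \frac{i \sqrt{70}}{\frac{297}{95}} - - \frac{7}{54} = i \sqrt{70} \cdot \frac{95}{297} + \frac{7}{54} = \frac{95 i \sqrt{70}}{297} + \frac{7}{54} = \frac{7}{54} + \frac{95 i \sqrt{70}}{297}$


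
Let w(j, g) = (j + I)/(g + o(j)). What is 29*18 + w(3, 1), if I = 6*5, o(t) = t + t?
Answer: 3687/7 ≈ 526.71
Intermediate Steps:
o(t) = 2*t
I = 30
w(j, g) = (30 + j)/(g + 2*j) (w(j, g) = (j + 30)/(g + 2*j) = (30 + j)/(g + 2*j))
29*18 + w(3, 1) = 29*18 + (30 + 3)/(1 + 2*3) = 522 + 33/(1 + 6) = 522 + 33/7 = 3687/7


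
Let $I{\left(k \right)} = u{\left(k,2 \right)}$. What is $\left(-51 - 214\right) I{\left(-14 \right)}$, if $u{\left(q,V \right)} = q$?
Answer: $3710$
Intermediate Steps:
$I{\left(k \right)} = k$
$\left(-51 - 214\right) I{\left(-14 \right)} = \left(-51 - 214\right) \left(-14\right) = \left(-265\right) \left(-14\right) = 3710$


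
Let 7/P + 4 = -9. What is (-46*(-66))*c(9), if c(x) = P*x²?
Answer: -1721412/13 ≈ -1.3242e+5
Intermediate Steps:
P = -7/13 (P = 7/(-4 - 9) = 7/(-13) = 7*(-1/13) = -7/13 ≈ -0.53846)
c(x) = -7*x²/13
(-46*(-66))*c(9) = (-46*(-66))*(-7/13*9²) = 3036*(-7/13*81) = 3036*(-567/13) = -1721412/13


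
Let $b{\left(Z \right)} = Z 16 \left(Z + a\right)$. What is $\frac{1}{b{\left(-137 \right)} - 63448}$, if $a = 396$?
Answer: $- \frac{1}{631176} \approx -1.5843 \cdot 10^{-6}$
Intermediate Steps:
$b{\left(Z \right)} = 16 Z \left(396 + Z\right)$ ($b{\left(Z \right)} = Z 16 \left(Z + 396\right) = 16 Z \left(396 + Z\right)$)
$\frac{1}{b{\left(-137 \right)} - 63448} = \frac{1}{16 \left(-137\right) \left(396 - 137\right) - 63448} = \frac{1}{16 \left(-137\right) 259 - 63448} = \frac{1}{-567728 - 63448} = \frac{1}{-631176} = - \frac{1}{631176}$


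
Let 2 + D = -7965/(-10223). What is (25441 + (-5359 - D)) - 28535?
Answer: -86402538/10223 ≈ -8451.8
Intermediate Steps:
D = -12481/10223 (D = -2 - 7965/(-10223) = -2 - 7965*(-1/10223) = -2 + 7965/10223 = -12481/10223 ≈ -1.2209)
(25441 + (-5359 - D)) - 28535 = (25441 + (-5359 - 1*(-12481/10223))) - 28535 = (25441 + (-5359 + 12481/10223)) - 28535 = (25441 - 54772576/10223) - 28535 = 205310767/10223 - 28535 = -86402538/10223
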